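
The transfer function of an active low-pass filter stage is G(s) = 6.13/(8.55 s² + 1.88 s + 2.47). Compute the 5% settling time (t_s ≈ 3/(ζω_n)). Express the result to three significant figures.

t_s ≈ 27.3 s

Dividing through by 8.55: denominator becomes s² + 0.2199 s + 0.2889.
So ω_n = √0.2889 = 0.537 rad/s and ζ = 0.2199/(2·0.537) = 0.205.
t_s ≈ 3/(ζω_n) = 27.3 s.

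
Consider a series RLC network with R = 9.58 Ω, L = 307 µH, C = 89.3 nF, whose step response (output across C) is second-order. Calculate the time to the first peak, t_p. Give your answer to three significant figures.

For a series RLC circuit (capacitor voltage as output), ω_n = 1/√(LC) = 1/√(307 µH · 89.3 nF) = 191000 rad/s.
ζ = (R/2)·√(C/L) = (9.58/2)·√(89.3 nF/307 µH) = 0.0817.
ω_d = ω_n√(1−ζ²) = 190000 rad/s. t_p = π/ω_d = 0.0000165 s.

t_p ≈ 0.0000165 s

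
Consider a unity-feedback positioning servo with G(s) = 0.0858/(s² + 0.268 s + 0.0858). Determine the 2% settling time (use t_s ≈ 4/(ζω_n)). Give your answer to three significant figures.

Matching coefficients with s² + 2ζω_n s + ω_n² gives ω_n² = 0.0858 ⇒ ω_n = 0.293 rad/s, and ζ = 0.268/(2ω_n) = 0.457.
t_s ≈ 4/(ζω_n) = 4/(0.457·0.293) = 29.9 s.

t_s ≈ 29.9 s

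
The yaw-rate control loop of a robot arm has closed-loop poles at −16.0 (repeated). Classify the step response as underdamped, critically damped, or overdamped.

critically damped

Since there is a repeated negative-real pole, the response is critically damped.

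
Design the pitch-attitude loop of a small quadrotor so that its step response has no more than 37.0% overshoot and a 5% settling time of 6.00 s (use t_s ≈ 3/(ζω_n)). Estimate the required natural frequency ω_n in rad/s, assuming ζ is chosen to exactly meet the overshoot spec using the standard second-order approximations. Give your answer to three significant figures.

Inverting the overshoot relation: ζ = |ln 0.370|/√(π² + ln²0.370) = 0.302.
Then ω_n = 3/(ζ t_s) = 3/(0.302 × 6.00) = 1.66 rad/s.

ω_n ≈ 1.66 rad/s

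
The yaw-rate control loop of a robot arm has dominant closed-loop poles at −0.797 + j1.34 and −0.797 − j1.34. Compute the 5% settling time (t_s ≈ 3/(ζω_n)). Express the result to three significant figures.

For poles at −σ ± jω_d, ζω_n = σ = 0.797, so t_s ≈ 3/σ = 3.76 s.

t_s ≈ 3.76 s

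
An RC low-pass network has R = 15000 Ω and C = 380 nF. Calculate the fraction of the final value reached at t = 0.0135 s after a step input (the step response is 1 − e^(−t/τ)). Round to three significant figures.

y/y_∞ ≈ 0.906

τ = RC = 15000 × 380 nF = 0.00570 s.
y(t)/y_∞ = 1 − e^(−t/τ) = 1 − e^(−0.0135/0.00570) = 1 − e^(−2.37) = 0.906.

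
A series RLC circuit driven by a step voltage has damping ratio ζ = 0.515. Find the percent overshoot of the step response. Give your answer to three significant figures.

For an underdamped second-order system, %OS = 100·exp(−πζ/√(1−ζ²)).
πζ/√(1−ζ²) = π·0.515/√(1−0.265) = 1.887, so %OS = 100·e^(−1.887) = 15.1%.

%OS ≈ 15.1%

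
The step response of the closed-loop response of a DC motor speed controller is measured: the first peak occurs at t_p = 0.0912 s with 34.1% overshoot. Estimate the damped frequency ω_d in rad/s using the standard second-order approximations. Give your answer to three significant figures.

ω_d ≈ 34.4 rad/s

t_p = π/ω_d, so ω_d = π/0.0912 = 34.4 rad/s.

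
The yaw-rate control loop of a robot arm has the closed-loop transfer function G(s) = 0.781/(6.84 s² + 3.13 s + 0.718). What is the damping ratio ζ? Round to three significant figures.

Dividing through by 6.84: denominator becomes s² + 0.4576 s + 0.1050.
So ω_n = √0.1050 = 0.324 rad/s and ζ = 0.4576/(2·0.324) = 0.706.

ζ ≈ 0.706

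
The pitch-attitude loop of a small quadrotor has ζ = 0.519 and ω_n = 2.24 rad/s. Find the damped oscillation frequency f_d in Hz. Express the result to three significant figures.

ω_d = ω_n√(1−ζ²) = 2.24·√0.731 = 1.91 rad/s.
f_d = ω_d/(2π) = 0.305 Hz.

f_d ≈ 0.305 Hz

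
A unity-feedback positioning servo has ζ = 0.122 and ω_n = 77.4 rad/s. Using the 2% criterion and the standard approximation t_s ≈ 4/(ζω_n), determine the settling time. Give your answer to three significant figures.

t_s ≈ 0.424 s

t_s ≈ 4/(ζω_n) = 4/(0.122 × 77.4) = 0.424 s.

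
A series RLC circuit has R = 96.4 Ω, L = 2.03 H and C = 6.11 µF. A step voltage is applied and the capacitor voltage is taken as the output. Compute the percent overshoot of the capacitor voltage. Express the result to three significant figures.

For a series RLC circuit (capacitor voltage as output), ω_n = 1/√(LC) = 1/√(2.03 H · 6.11 µF) = 284 rad/s.
ζ = (R/2)·√(C/L) = (96.4/2)·√(6.11 µF/2.03 H) = 0.0836.
%OS = 100 e^{−πζ/√(1−ζ²)} with ζ = 0.0836 gives 76.8%.

%OS ≈ 76.8%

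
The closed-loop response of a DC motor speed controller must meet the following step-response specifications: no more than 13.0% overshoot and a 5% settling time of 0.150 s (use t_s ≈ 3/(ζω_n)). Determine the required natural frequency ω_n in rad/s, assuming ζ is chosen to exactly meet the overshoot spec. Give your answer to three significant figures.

Inverting the overshoot relation: ζ = |ln 0.130|/√(π² + ln²0.130) = 0.545.
Then ω_n = 3/(ζ t_s) = 3/(0.545 × 0.150) = 36.7 rad/s.

ω_n ≈ 36.7 rad/s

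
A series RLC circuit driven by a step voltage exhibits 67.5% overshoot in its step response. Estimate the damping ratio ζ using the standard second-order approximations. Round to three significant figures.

ζ ≈ 0.124

From %OS = 100·exp(−πζ/√(1−ζ²)), invert to get ζ = −ln(OS)/√(π² + ln²(OS)) with OS = 0.675.
−ln 0.675 = 0.3930, so ζ = 0.3930/√(π² + 0.1545) = 0.124.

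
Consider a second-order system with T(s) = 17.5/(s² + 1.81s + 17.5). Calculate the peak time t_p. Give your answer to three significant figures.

Comparing the denominator to s² + 2ζω_n s + ω_n²: ω_n = √17.5 = 4.18 rad/s, and 2ζω_n = 1.81 so ζ = 1.81/(2·4.18) = 0.216.
ω_d = 4.18·√(1 − 0.216²) = 4.08 rad/s. Then t_p = π/ω_d = 0.769 s.

t_p ≈ 0.769 s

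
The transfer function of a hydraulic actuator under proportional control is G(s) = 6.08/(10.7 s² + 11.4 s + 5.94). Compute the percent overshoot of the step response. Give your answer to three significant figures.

Dividing through by 10.7: denominator becomes s² + 1.065 s + 0.5551.
So ω_n = √0.5551 = 0.745 rad/s and ζ = 1.065/(2·0.745) = 0.715.
Overshoot: exp(−π·0.715/√(1−0.715²)) = 0.0402, i.e. 4.02%.

%OS ≈ 4.02%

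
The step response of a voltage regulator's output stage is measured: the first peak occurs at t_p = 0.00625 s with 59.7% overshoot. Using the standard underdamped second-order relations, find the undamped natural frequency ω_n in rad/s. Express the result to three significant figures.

ω_n ≈ 509 rad/s

The overshoot fixes ζ = −ln(OS)/√(π²+ln²(OS)) = 0.162.
t_p = π/ω_d ⇒ ω_d = 503 rad/s; then ω_n = ω_d/√(1−ζ²) = 509 rad/s.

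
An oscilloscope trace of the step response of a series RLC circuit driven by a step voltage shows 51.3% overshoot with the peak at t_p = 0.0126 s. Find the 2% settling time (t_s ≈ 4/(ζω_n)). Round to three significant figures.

t_s ≈ 0.0755 s

From the overshoot, ζ = −ln(OS)/√(π²+ln²(OS)) = 0.208.
t_p = π/ω_d ⇒ ω_d = 249 rad/s; then ω_n = ω_d/√(1−ζ²) = 255 rad/s.
t_s ≈ 4/(ζω_n) = 4/(0.208·255) = 0.0755 s.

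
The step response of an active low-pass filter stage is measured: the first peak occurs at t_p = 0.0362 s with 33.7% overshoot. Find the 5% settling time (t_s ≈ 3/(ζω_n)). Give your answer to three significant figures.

t_s ≈ 0.0998 s

ζ from %OS: ζ = |ln 0.337|/√(π²+ln²0.337) = 0.327.
t_p = π/ω_d ⇒ ω_d = 86.8 rad/s; then ω_n = ω_d/√(1−ζ²) = 91.8 rad/s.
t_s ≈ 3/(ζω_n) = 3/(0.327·91.8) = 0.0998 s.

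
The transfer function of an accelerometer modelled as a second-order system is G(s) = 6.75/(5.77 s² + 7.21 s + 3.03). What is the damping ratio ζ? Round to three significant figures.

Dividing through by 5.77: denominator becomes s² + 1.250 s + 0.5251.
So ω_n = √0.5251 = 0.725 rad/s and ζ = 1.250/(2·0.725) = 0.862.

ζ ≈ 0.862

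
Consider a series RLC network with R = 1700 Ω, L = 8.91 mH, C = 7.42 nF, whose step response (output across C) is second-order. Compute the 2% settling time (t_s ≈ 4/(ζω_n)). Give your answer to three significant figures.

t_s ≈ 0.0000419 s

For a series RLC circuit (capacitor voltage as output), ω_n = 1/√(LC) = 1/√(8.91 mH · 7.42 nF) = 123000 rad/s.
ζ = (R/2)·√(C/L) = (1700/2)·√(7.42 nF/8.91 mH) = 0.776.
t_s ≈ 4/(ζω_n) = 0.0000419 s.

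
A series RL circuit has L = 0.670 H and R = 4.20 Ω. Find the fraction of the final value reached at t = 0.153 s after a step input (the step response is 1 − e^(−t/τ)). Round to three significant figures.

τ = L/R = 0.670/4.20 = 0.160 s.
y(t)/y_∞ = 1 − e^(−t/τ) = 1 − e^(−0.153/0.160) = 1 − e^(−0.959) = 0.617.

y/y_∞ ≈ 0.617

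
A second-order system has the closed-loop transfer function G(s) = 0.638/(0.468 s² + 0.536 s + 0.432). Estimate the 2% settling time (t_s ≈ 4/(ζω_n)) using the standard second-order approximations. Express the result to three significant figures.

t_s ≈ 6.99 s

Dividing through by 0.468: denominator becomes s² + 1.145 s + 0.9231.
So ω_n = √0.9231 = 0.961 rad/s and ζ = 1.145/(2·0.961) = 0.596.
t_s ≈ 4/(ζω_n) = 6.99 s.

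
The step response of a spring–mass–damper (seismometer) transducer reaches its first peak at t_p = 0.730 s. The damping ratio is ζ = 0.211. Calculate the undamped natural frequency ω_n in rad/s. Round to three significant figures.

ω_n ≈ 4.40 rad/s

Peak time t_p = π/ω_d, so ω_d = π/t_p = π/0.730 = 4.30 rad/s.
ω_n = ω_d/√(1−ζ²) = 4.30/√0.955 = 4.40 rad/s.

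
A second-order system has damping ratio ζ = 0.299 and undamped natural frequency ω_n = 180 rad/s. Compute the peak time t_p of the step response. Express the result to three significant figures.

t_p ≈ 0.0183 s

The damped frequency is ω_d = ω_n√(1−ζ²) = 180·√(1−0.0894) = 172 rad/s.
Peak time t_p = π/ω_d = π/172 = 0.0183 s.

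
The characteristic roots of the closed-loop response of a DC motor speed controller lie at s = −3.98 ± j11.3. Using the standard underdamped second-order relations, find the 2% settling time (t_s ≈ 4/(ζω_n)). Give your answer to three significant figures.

For poles at −σ ± jω_d, ζω_n = σ = 3.98, so t_s ≈ 4/σ = 1.01 s.

t_s ≈ 1.01 s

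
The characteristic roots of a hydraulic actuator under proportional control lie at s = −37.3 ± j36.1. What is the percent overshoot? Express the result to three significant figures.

%OS ≈ 3.89%

|pole| = ω_n = √(37.3² + 36.1²) = 51.9 rad/s; ζ = cos θ = σ/ω_n = 0.719.
%OS = 100 e^{−πζ/√(1−ζ²)} with ζ = 0.719 gives 3.89%.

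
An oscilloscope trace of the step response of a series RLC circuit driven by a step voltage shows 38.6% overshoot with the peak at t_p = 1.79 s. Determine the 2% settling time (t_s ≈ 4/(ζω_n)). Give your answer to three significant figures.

ζ from %OS: ζ = |ln 0.386|/√(π²+ln²0.386) = 0.290.
From t_p = π/ω_d, ω_d = π/1.79 = 1.76 rad/s, so ω_n = ω_d/√(1−ζ²) = 1.83 rad/s.
t_s ≈ 4/(ζω_n) = 4/(0.290·1.83) = 7.52 s.

t_s ≈ 7.52 s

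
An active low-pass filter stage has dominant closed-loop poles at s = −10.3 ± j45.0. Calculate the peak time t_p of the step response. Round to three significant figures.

t_p = π/ω_d with ω_d = 45.0 (the imaginary part), so t_p = 0.0698 s.

t_p ≈ 0.0698 s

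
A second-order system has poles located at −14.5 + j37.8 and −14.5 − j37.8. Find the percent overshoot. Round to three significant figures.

The poles are at −σ ± jω_d with σ = 14.5 and ω_d = 37.8, so ω_n = √(σ²+ω_d²) = 40.5 rad/s and ζ = σ/ω_n = 0.358.
%OS = 100·exp(−πζ/√(1−ζ²)) = 30.0%.

%OS ≈ 30.0%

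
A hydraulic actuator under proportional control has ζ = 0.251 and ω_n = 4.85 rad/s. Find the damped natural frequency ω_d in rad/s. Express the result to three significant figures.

ω_d ≈ 4.69 rad/s

ω_d = ω_n√(1−ζ²) = 4.85·√0.937 = 4.69 rad/s.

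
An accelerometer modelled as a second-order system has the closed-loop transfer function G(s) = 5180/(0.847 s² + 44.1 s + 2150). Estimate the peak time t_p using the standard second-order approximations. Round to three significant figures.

t_p ≈ 0.0728 s

Dividing through by 0.847: denominator becomes s² + 52.07 s + 2538.
So ω_n = √2538 = 50.4 rad/s and ζ = 52.07/(2·50.4) = 0.517.
ω_d = ω_n√(1−ζ²) = 43.1 rad/s. t_p = π/ω_d = 0.0728 s.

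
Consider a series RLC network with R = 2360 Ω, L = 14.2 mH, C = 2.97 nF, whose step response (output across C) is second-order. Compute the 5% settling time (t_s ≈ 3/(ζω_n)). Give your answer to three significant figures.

t_s ≈ 0.0000361 s

For a series RLC circuit (capacitor voltage as output), ω_n = 1/√(LC) = 1/√(14.2 mH · 2.97 nF) = 154000 rad/s.
ζ = (R/2)·√(C/L) = (2360/2)·√(2.97 nF/14.2 mH) = 0.540.
t_s ≈ 3/(ζω_n) = 0.0000361 s.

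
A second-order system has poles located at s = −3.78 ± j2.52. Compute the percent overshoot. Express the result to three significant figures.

With σ = 3.78, ω_d = 2.52: ω_n = √(σ²+ω_d²) = 4.54 rad/s, ζ = σ/ω_n = 0.832.
%OS = 100 e^{−πζ/√(1−ζ²)} with ζ = 0.832 gives 0.898%.

%OS ≈ 0.898%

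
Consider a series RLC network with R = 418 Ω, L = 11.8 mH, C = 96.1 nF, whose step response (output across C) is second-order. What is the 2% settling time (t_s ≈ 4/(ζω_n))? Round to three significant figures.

For a series RLC circuit (capacitor voltage as output), ω_n = 1/√(LC) = 1/√(11.8 mH · 96.1 nF) = 29700 rad/s.
ζ = (R/2)·√(C/L) = (418/2)·√(96.1 nF/11.8 mH) = 0.596.
t_s ≈ 4/(ζω_n) = 0.000226 s.

t_s ≈ 0.000226 s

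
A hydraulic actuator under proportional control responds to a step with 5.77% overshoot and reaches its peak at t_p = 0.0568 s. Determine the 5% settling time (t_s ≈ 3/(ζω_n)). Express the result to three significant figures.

t_s ≈ 0.0597 s

From the overshoot, ζ = −ln(OS)/√(π²+ln²(OS)) = 0.672.
t_p = π/ω_d ⇒ ω_d = 55.3 rad/s; then ω_n = ω_d/√(1−ζ²) = 74.7 rad/s.
t_s ≈ 3/(ζω_n) = 3/(0.672·74.7) = 0.0597 s.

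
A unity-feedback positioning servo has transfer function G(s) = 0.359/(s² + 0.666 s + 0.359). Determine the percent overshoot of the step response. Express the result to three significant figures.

Matching coefficients with s² + 2ζω_n s + ω_n² gives ω_n² = 0.359 ⇒ ω_n = 0.599 rad/s, and ζ = 0.666/(2ω_n) = 0.556.
Overshoot: exp(−π·0.556/√(1−0.556²)) = 0.122, i.e. 12.2%.

%OS ≈ 12.2%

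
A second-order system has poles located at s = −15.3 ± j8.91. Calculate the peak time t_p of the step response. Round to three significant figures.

t_p ≈ 0.353 s

t_p = π/ω_d with ω_d = 8.91 (the imaginary part), so t_p = 0.353 s.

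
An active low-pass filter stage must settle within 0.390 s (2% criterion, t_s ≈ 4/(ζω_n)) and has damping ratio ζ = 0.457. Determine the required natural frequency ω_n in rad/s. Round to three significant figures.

ω_n ≈ 22.4 rad/s

Rearranging t_s ≈ 4/(ζω_n) gives ω_n = 4/(ζ·t_s) = 4/(0.457 × 0.390) = 22.4 rad/s.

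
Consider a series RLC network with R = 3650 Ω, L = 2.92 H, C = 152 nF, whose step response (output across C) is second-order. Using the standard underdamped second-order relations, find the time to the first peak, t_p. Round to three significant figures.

For a series RLC circuit (capacitor voltage as output), ω_n = 1/√(LC) = 1/√(2.92 H · 152 nF) = 1500 rad/s.
ζ = (R/2)·√(C/L) = (3650/2)·√(152 nF/2.92 H) = 0.416.
The damped frequency ω_d = ω_n√(1−ζ²) = 1360 rad/s. t_p = π/ω_d = 0.00230 s.

t_p ≈ 0.00230 s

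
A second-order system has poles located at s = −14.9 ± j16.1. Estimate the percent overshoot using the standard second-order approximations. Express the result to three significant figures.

%OS ≈ 5.46%

|pole| = ω_n = √(14.9² + 16.1²) = 21.9 rad/s; ζ = cos θ = σ/ω_n = 0.679.
Overshoot: exp(−π·0.679/√(1−0.679²)) = 0.0546, i.e. 5.46%.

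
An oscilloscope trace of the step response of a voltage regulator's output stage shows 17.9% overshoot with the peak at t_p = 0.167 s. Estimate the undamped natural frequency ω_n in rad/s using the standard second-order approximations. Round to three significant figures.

ω_n ≈ 21.4 rad/s

ζ from %OS: ζ = |ln 0.179|/√(π²+ln²0.179) = 0.480.
From t_p = π/ω_d, ω_d = π/0.167 = 18.8 rad/s, so ω_n = ω_d/√(1−ζ²) = 21.4 rad/s.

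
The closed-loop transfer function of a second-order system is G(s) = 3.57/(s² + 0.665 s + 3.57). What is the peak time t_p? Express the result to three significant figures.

t_p ≈ 1.69 s

Matching coefficients with s² + 2ζω_n s + ω_n² gives ω_n² = 3.57 ⇒ ω_n = 1.89 rad/s, and ζ = 0.665/(2ω_n) = 0.176.
The damped frequency ω_d = ω_n√(1−ζ²) = 1.86 rad/s. Then t_p = π/ω_d = 1.69 s.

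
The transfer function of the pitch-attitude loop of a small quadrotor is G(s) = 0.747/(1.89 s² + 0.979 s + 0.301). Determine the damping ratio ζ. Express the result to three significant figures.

ζ ≈ 0.649

Dividing through by 1.89: denominator becomes s² + 0.5180 s + 0.1593.
So ω_n = √0.1593 = 0.399 rad/s and ζ = 0.5180/(2·0.399) = 0.649.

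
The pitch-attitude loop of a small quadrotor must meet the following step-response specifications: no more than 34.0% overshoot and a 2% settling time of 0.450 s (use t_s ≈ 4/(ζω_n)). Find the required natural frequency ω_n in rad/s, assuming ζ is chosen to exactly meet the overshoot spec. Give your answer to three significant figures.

ω_n ≈ 27.4 rad/s

ζ = −ln(OS)/√(π² + (ln OS)²). With OS = 0.340, ln OS = −1.079 and ζ = 1.079/3.322 = 0.325.
Then ω_n = 4/(ζ t_s) = 4/(0.325 × 0.450) = 27.4 rad/s.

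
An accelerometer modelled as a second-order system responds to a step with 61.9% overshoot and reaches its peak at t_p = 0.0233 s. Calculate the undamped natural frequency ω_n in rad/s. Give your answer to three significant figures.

ζ from %OS: ζ = |ln 0.619|/√(π²+ln²0.619) = 0.151.
From t_p = π/ω_d, ω_d = π/0.0233 = 135 rad/s, so ω_n = ω_d/√(1−ζ²) = 136 rad/s.

ω_n ≈ 136 rad/s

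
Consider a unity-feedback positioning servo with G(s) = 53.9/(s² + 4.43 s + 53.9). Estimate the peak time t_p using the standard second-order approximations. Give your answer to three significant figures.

t_p ≈ 0.449 s

Comparing the denominator to s² + 2ζω_n s + ω_n²: ω_n = √53.9 = 7.34 rad/s, and 2ζω_n = 4.43 so ζ = 4.43/(2·7.34) = 0.302.
The damped frequency ω_d = ω_n√(1−ζ²) = 7.00 rad/s. Then t_p = π/ω_d = 0.449 s.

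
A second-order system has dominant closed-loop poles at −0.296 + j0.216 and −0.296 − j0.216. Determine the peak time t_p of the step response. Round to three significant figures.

t_p ≈ 14.5 s

t_p = π/ω_d with ω_d = 0.216 (the imaginary part), so t_p = 14.5 s.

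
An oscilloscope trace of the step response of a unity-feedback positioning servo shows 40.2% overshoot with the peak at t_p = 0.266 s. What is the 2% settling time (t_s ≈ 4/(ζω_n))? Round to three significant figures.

The overshoot fixes ζ = −ln(OS)/√(π²+ln²(OS)) = 0.279.
t_p = π/ω_d ⇒ ω_d = 11.8 rad/s; then ω_n = ω_d/√(1−ζ²) = 12.3 rad/s.
t_s ≈ 4/(ζω_n) = 4/(0.279·12.3) = 1.17 s.

t_s ≈ 1.17 s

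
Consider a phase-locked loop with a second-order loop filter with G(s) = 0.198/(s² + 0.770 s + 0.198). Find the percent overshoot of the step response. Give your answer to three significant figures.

Comparing the denominator to s² + 2ζω_n s + ω_n²: ω_n = √0.198 = 0.445 rad/s, and 2ζω_n = 0.770 so ζ = 0.770/(2·0.445) = 0.865.
%OS = 100 e^{−πζ/√(1−ζ²)} with ζ = 0.865 gives 0.442%.

%OS ≈ 0.442%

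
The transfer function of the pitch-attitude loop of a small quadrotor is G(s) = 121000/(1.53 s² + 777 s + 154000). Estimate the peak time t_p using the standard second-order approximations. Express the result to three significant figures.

t_p ≈ 0.0165 s

Dividing through by 1.53: denominator becomes s² + 507.8 s + 100700.
So ω_n = √100700 = 317 rad/s and ζ = 507.8/(2·317) = 0.800.
The damped frequency ω_d = ω_n√(1−ζ²) = 190 rad/s. t_p = π/ω_d = 0.0165 s.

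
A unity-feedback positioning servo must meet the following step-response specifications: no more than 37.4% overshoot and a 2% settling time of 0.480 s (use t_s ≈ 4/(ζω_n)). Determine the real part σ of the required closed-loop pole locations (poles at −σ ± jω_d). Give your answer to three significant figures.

The settling-time spec alone fixes σ = ζω_n = 4/t_s = 4/0.480 = 8.33.
(Overshoot then fixes ζ = 0.299 and hence ω_d = σ·√(1−ζ²)/ζ = 26.6 rad/s.)

σ ≈ 8.33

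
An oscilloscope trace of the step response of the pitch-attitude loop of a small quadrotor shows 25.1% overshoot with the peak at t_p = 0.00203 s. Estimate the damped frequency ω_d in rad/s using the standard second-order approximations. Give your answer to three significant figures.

ω_d ≈ 1550 rad/s

t_p = π/ω_d, so ω_d = π/0.00203 = 1550 rad/s.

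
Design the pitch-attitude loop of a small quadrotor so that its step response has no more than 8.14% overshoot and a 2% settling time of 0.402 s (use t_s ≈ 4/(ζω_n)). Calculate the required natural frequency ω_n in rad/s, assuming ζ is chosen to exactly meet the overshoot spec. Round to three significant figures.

ζ = −ln(OS)/√(π² + (ln OS)²). With OS = 0.0814, ln OS = −2.508 and ζ = 2.508/4.020 = 0.624.
Then ω_n = 4/(ζ t_s) = 4/(0.624 × 0.402) = 15.9 rad/s.

ω_n ≈ 15.9 rad/s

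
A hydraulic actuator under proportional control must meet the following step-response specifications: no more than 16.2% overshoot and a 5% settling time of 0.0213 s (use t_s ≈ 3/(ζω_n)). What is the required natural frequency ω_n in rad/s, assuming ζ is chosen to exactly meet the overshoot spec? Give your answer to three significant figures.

Inverting the overshoot relation: ζ = |ln 0.162|/√(π² + ln²0.162) = 0.501.
Then ω_n = 3/(ζ t_s) = 3/(0.501 × 0.0213) = 281 rad/s.

ω_n ≈ 281 rad/s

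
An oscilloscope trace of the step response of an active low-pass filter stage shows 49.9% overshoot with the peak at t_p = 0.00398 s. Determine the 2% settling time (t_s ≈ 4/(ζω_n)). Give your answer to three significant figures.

From the overshoot, ζ = −ln(OS)/√(π²+ln²(OS)) = 0.216.
From t_p = π/ω_d, ω_d = π/0.00398 = 789 rad/s, so ω_n = ω_d/√(1−ζ²) = 808 rad/s.
t_s ≈ 4/(ζω_n) = 4/(0.216·808) = 0.0229 s.

t_s ≈ 0.0229 s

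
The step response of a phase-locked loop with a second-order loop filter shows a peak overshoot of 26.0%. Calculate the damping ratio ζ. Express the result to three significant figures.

ζ ≈ 0.394

From %OS = 100·exp(−πζ/√(1−ζ²)), invert to get ζ = −ln(OS)/√(π² + ln²(OS)) with OS = 0.260.
−ln 0.260 = 1.347, so ζ = 1.347/√(π² + 1.815) = 0.394.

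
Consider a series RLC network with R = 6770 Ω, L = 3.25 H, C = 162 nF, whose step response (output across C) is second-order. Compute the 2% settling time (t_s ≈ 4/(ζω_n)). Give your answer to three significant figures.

t_s ≈ 0.00384 s

For a series RLC circuit (capacitor voltage as output), ω_n = 1/√(LC) = 1/√(3.25 H · 162 nF) = 1380 rad/s.
ζ = (R/2)·√(C/L) = (6770/2)·√(162 nF/3.25 H) = 0.756.
t_s ≈ 4/(ζω_n) = 0.00384 s.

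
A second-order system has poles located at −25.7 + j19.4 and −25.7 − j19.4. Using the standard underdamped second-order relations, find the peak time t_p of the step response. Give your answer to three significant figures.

t_p ≈ 0.162 s

t_p = π/ω_d with ω_d = 19.4 (the imaginary part), so t_p = 0.162 s.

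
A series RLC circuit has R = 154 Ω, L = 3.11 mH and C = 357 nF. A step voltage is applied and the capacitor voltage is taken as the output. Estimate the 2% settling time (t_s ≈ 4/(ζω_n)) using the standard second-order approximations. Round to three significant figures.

t_s ≈ 0.000162 s

For a series RLC circuit (capacitor voltage as output), ω_n = 1/√(LC) = 1/√(3.11 mH · 357 nF) = 30000 rad/s.
ζ = (R/2)·√(C/L) = (154/2)·√(357 nF/3.11 mH) = 0.825.
t_s ≈ 4/(ζω_n) = 0.000162 s.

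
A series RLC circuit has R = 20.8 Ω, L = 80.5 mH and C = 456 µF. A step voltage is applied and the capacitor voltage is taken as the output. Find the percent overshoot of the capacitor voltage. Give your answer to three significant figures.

For a series RLC circuit (capacitor voltage as output), ω_n = 1/√(LC) = 1/√(80.5 mH · 456 µF) = 165 rad/s.
ζ = (R/2)·√(C/L) = (20.8/2)·√(456 µF/80.5 mH) = 0.783.
%OS = 100·exp(−πζ/√(1−ζ²)) = 1.92%.

%OS ≈ 1.92%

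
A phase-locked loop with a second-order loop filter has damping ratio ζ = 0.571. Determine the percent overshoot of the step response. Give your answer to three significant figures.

For an underdamped second-order system, %OS = 100·exp(−πζ/√(1−ζ²)).
πζ/√(1−ζ²) = π·0.571/√(1−0.326) = 2.185, so %OS = 100·e^(−2.185) = 11.2%.

%OS ≈ 11.2%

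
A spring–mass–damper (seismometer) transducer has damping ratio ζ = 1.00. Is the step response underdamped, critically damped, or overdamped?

Since ζ = 1, the system is critically damped.

critically damped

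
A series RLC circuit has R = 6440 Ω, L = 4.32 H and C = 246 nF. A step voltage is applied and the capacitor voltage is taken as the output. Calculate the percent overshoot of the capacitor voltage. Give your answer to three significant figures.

%OS ≈ 2.30%

For a series RLC circuit (capacitor voltage as output), ω_n = 1/√(LC) = 1/√(4.32 H · 246 nF) = 970 rad/s.
ζ = (R/2)·√(C/L) = (6440/2)·√(246 nF/4.32 H) = 0.768.
Overshoot: exp(−π·0.768/√(1−0.768²)) = 0.0230, i.e. 2.30%.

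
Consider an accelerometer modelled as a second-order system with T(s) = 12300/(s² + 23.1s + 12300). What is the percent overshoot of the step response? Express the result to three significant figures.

Comparing the denominator to s² + 2ζω_n s + ω_n²: ω_n = √12300 = 111 rad/s, and 2ζω_n = 23.1 so ζ = 23.1/(2·111) = 0.104.
Overshoot: exp(−π·0.104/√(1−0.104²)) = 0.720, i.e. 72.0%.

%OS ≈ 72.0%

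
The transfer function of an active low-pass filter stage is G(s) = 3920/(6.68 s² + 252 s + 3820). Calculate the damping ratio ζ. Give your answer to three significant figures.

ζ ≈ 0.789

Dividing through by 6.68: denominator becomes s² + 37.72 s + 571.9.
So ω_n = √571.9 = 23.9 rad/s and ζ = 37.72/(2·23.9) = 0.789.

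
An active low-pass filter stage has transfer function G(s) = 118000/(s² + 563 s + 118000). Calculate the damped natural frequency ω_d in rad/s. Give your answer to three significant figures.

ω_d ≈ 197 rad/s

Comparing the denominator to s² + 2ζω_n s + ω_n²: ω_n = √118000 = 344 rad/s, and 2ζω_n = 563 so ζ = 563/(2·344) = 0.819.
ω_d = ω_n√(1−ζ²) = 197 rad/s.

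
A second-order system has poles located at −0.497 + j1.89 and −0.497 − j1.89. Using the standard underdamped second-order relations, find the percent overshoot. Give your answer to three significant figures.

|pole| = ω_n = √(0.497² + 1.89²) = 1.95 rad/s; ζ = cos θ = σ/ω_n = 0.254.
Overshoot: exp(−π·0.254/√(1−0.254²)) = 0.438, i.e. 43.8%.

%OS ≈ 43.8%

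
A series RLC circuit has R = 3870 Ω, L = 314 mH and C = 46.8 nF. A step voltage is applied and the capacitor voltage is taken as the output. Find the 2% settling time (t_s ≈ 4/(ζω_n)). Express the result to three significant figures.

For a series RLC circuit (capacitor voltage as output), ω_n = 1/√(LC) = 1/√(314 mH · 46.8 nF) = 8250 rad/s.
ζ = (R/2)·√(C/L) = (3870/2)·√(46.8 nF/314 mH) = 0.747.
t_s ≈ 4/(ζω_n) = 0.000649 s.

t_s ≈ 0.000649 s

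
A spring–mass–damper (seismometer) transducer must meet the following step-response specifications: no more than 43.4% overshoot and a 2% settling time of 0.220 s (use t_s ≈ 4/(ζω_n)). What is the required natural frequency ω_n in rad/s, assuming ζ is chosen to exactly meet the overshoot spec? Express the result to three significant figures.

ω_n ≈ 70.8 rad/s

Inverting the overshoot relation: ζ = |ln 0.434|/√(π² + ln²0.434) = 0.257.
From t_s ≈ 4/(ζω_n): ω_n = 4/(ζ·t_s) = 4/(0.257·0.220) = 70.8 rad/s.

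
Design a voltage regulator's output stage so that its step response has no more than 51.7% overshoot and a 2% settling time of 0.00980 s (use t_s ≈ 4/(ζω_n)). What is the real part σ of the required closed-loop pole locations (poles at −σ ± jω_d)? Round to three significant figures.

The settling-time spec alone fixes σ = ζω_n = 4/t_s = 4/0.00980 = 408.
(Overshoot then fixes ζ = 0.206 and hence ω_d = σ·√(1−ζ²)/ζ = 1940 rad/s.)

σ ≈ 408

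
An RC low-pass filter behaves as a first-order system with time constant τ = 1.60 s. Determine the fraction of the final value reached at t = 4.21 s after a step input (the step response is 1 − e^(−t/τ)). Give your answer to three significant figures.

y(t)/y_∞ = 1 − e^(−t/τ) = 1 − e^(−4.21/1.60) = 1 − e^(−2.63) = 0.928.

y/y_∞ ≈ 0.928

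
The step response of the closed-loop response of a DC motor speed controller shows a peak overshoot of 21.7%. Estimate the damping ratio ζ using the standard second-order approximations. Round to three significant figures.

ζ ≈ 0.437

ζ = −ln(OS)/√(π² + (ln OS)²). With OS = 0.217, ln OS = −1.528 and ζ = 1.528/3.493 = 0.437.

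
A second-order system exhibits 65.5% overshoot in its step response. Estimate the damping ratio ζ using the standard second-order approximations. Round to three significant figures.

ζ = −ln(OS)/√(π² + (ln OS)²). With OS = 0.655, ln OS = −0.4231 and ζ = 0.4231/3.170 = 0.133.

ζ ≈ 0.133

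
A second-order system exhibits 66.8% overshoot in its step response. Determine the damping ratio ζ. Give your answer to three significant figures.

From %OS = 100·exp(−πζ/√(1−ζ²)), invert to get ζ = −ln(OS)/√(π² + ln²(OS)) with OS = 0.668.
−ln 0.668 = 0.4035, so ζ = 0.4035/√(π² + 0.1628) = 0.127.

ζ ≈ 0.127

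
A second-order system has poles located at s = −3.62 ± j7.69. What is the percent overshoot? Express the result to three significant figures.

With σ = 3.62, ω_d = 7.69: ω_n = √(σ²+ω_d²) = 8.50 rad/s, ζ = σ/ω_n = 0.426.
Overshoot: exp(−π·0.426/√(1−0.426²)) = 0.228, i.e. 22.8%.

%OS ≈ 22.8%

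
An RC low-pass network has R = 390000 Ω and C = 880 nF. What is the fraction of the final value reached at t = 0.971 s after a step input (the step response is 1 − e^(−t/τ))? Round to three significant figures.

τ = RC = 390000 × 880 nF = 0.343 s.
y(t)/y_∞ = 1 − e^(−t/τ) = 1 − e^(−0.971/0.343) = 1 − e^(−2.83) = 0.941.

y/y_∞ ≈ 0.941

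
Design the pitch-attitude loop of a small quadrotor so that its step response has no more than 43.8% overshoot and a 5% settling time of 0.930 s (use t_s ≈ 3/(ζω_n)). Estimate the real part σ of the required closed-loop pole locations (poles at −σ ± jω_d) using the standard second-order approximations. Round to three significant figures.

The settling-time spec alone fixes σ = ζω_n = 3/t_s = 3/0.930 = 3.23.
(Overshoot then fixes ζ = 0.254 and hence ω_d = σ·√(1−ζ²)/ζ = 12.3 rad/s.)

σ ≈ 3.23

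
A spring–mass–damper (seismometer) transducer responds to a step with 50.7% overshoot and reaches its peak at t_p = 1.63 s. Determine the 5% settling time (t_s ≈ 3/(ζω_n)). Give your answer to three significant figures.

The overshoot fixes ζ = −ln(OS)/√(π²+ln²(OS)) = 0.211.
t_p = π/ω_d ⇒ ω_d = 1.93 rad/s; then ω_n = ω_d/√(1−ζ²) = 1.97 rad/s.
t_s ≈ 3/(ζω_n) = 3/(0.211·1.97) = 7.20 s.

t_s ≈ 7.20 s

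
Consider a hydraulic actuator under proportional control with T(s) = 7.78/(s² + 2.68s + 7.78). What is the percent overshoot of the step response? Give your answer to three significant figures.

ω_n = √7.78 = 2.79 rad/s; ζ = 2.68/(2·2.79) = 0.480.
%OS = 100·exp(−πζ/√(1−ζ²)) = 17.9%.

%OS ≈ 17.9%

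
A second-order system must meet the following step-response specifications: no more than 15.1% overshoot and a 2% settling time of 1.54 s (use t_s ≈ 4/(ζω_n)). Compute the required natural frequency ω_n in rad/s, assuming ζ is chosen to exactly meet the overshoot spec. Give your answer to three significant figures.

Inverting the overshoot relation: ζ = |ln 0.151|/√(π² + ln²0.151) = 0.516.
From t_s ≈ 4/(ζω_n): ω_n = 4/(ζ·t_s) = 4/(0.516·1.54) = 5.04 rad/s.

ω_n ≈ 5.04 rad/s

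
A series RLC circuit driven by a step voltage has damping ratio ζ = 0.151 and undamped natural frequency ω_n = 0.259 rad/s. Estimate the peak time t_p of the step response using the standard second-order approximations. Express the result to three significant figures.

The damped frequency is ω_d = ω_n√(1−ζ²) = 0.259·√(1−0.0228) = 0.256 rad/s.
Peak time t_p = π/ω_d = π/0.256 = 12.3 s.

t_p ≈ 12.3 s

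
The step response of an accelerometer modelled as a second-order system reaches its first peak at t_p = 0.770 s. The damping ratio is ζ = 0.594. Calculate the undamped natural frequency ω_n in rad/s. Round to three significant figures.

Peak time t_p = π/ω_d, so ω_d = π/t_p = π/0.770 = 4.08 rad/s.
ω_n = ω_d/√(1−ζ²) = 4.08/√0.647 = 5.07 rad/s.

ω_n ≈ 5.07 rad/s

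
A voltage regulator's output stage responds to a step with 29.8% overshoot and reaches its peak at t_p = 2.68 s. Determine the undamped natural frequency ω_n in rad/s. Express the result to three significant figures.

ζ from %OS: ζ = |ln 0.298|/√(π²+ln²0.298) = 0.360.
t_p = π/ω_d ⇒ ω_d = 1.17 rad/s; then ω_n = ω_d/√(1−ζ²) = 1.26 rad/s.

ω_n ≈ 1.26 rad/s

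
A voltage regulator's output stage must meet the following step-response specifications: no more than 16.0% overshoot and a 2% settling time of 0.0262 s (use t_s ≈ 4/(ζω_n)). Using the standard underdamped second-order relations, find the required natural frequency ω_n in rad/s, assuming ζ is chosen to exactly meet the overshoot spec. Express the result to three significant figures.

ω_n ≈ 303 rad/s

From %OS = 100·exp(−πζ/√(1−ζ²)), invert to get ζ = −ln(OS)/√(π² + ln²(OS)) with OS = 0.160.
−ln 0.160 = 1.833, so ζ = 1.833/√(π² + 3.358) = 0.504.
From t_s ≈ 4/(ζω_n): ω_n = 4/(ζ·t_s) = 4/(0.504·0.0262) = 303 rad/s.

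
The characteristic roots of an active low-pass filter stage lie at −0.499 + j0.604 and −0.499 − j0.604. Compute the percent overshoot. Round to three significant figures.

%OS ≈ 7.46%

The poles are at −σ ± jω_d with σ = 0.499 and ω_d = 0.604, so ω_n = √(σ²+ω_d²) = 0.783 rad/s and ζ = σ/ω_n = 0.637.
Overshoot: exp(−π·0.637/√(1−0.637²)) = 0.0746, i.e. 7.46%.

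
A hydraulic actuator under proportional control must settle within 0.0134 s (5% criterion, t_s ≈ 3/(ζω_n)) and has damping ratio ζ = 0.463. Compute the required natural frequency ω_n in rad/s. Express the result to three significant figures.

Rearranging t_s ≈ 3/(ζω_n) gives ω_n = 3/(ζ·t_s) = 3/(0.463 × 0.0134) = 484 rad/s.

ω_n ≈ 484 rad/s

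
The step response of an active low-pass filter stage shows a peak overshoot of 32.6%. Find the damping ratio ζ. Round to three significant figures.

ζ = −ln(OS)/√(π² + (ln OS)²). With OS = 0.326, ln OS = −1.121 and ζ = 1.121/3.336 = 0.336.

ζ ≈ 0.336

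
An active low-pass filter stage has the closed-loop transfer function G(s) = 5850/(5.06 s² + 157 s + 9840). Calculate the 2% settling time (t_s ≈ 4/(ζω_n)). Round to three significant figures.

Dividing through by 5.06: denominator becomes s² + 31.03 s + 1945.
So ω_n = √1945 = 44.1 rad/s and ζ = 31.03/(2·44.1) = 0.352.
t_s ≈ 4/(ζω_n) = 0.258 s.

t_s ≈ 0.258 s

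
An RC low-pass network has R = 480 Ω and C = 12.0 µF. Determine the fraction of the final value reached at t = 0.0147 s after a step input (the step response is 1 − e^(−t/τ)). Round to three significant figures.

τ = RC = 480 × 12.0 µF = 0.00576 s.
y(t)/y_∞ = 1 − e^(−t/τ) = 1 − e^(−0.0147/0.00576) = 1 − e^(−2.55) = 0.922.

y/y_∞ ≈ 0.922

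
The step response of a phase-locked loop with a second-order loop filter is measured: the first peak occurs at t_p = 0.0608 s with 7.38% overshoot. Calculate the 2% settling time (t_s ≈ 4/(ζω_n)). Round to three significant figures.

The overshoot fixes ζ = −ln(OS)/√(π²+ln²(OS)) = 0.639.
From t_p = π/ω_d, ω_d = π/0.0608 = 51.7 rad/s, so ω_n = ω_d/√(1−ζ²) = 67.1 rad/s.
t_s ≈ 4/(ζω_n) = 4/(0.639·67.1) = 0.0933 s.

t_s ≈ 0.0933 s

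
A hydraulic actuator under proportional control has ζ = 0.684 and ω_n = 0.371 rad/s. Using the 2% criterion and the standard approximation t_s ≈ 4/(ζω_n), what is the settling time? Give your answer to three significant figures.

t_s ≈ 4/(ζω_n) = 4/(0.684 × 0.371) = 15.8 s.

t_s ≈ 15.8 s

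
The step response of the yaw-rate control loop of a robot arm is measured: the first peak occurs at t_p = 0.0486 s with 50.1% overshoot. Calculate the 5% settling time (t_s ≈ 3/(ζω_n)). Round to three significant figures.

ζ from %OS: ζ = |ln 0.501|/√(π²+ln²0.501) = 0.215.
t_p = π/ω_d ⇒ ω_d = 64.6 rad/s; then ω_n = ω_d/√(1−ζ²) = 66.2 rad/s.
t_s ≈ 3/(ζω_n) = 3/(0.215·66.2) = 0.211 s.

t_s ≈ 0.211 s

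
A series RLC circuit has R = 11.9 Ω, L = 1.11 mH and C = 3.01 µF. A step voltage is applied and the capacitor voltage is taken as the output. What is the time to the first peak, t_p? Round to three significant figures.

t_p ≈ 0.000191 s

For a series RLC circuit (capacitor voltage as output), ω_n = 1/√(LC) = 1/√(1.11 mH · 3.01 µF) = 17300 rad/s.
ζ = (R/2)·√(C/L) = (11.9/2)·√(3.01 µF/1.11 mH) = 0.310.
ω_d = ω_n√(1−ζ²) = 16400 rad/s. t_p = π/ω_d = 0.000191 s.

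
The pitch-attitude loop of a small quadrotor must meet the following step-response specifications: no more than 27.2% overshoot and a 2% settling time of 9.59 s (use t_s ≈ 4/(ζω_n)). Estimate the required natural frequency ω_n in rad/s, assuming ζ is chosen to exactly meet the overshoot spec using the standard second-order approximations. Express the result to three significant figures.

ω_n ≈ 1.09 rad/s

From %OS = 100·exp(−πζ/√(1−ζ²)), invert to get ζ = −ln(OS)/√(π² + ln²(OS)) with OS = 0.272.
−ln 0.272 = 1.302, so ζ = 1.302/√(π² + 1.695) = 0.383.
Then ω_n = 4/(ζ t_s) = 4/(0.383 × 9.59) = 1.09 rad/s.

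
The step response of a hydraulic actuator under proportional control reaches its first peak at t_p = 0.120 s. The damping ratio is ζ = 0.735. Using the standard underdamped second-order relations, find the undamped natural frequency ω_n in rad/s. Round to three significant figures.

Peak time t_p = π/ω_d, so ω_d = π/t_p = π/0.120 = 26.2 rad/s.
ω_n = ω_d/√(1−ζ²) = 26.2/√0.460 = 38.6 rad/s.

ω_n ≈ 38.6 rad/s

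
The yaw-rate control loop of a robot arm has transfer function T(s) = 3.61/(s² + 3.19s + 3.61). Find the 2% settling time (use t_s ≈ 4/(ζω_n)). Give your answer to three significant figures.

Matching coefficients with s² + 2ζω_n s + ω_n² gives ω_n² = 3.61 ⇒ ω_n = 1.90 rad/s, and ζ = 3.19/(2ω_n) = 0.839.
t_s ≈ 4/(ζω_n) = 4/(0.839·1.90) = 2.51 s.

t_s ≈ 2.51 s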